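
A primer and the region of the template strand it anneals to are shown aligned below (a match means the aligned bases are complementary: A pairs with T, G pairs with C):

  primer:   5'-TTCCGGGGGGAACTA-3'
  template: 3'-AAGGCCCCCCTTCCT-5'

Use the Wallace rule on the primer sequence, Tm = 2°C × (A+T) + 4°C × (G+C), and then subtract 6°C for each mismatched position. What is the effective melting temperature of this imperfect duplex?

36°C

Primer base counts: A=3, T=3, G=6, C=3 → A+T=6, G+C=9
Perfect-match Tm = 2(6) + 4(9) = 12 + 36 = 48°C
Mismatches (positions where the bases are not complementary): 2 (at positions 13, 14)
Effective Tm = 48 − 2×6 = 48 − 12 = 36°C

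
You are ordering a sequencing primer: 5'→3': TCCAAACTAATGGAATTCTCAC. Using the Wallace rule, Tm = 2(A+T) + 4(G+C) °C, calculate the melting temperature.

Counting bases: G=2, A=8, T=6, C=6
A+T = 14, G+C = 8
Tm = 2×14 + 4×8 = 60°C

60°C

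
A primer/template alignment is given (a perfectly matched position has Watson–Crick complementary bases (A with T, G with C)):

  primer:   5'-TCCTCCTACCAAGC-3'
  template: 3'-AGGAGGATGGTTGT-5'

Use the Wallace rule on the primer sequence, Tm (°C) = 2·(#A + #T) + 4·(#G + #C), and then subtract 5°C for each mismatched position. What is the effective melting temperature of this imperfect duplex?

34°C

Primer base counts: A=3, T=3, G=1, C=7 → A+T=6, G+C=8
Perfect-match Tm = 2(6) + 4(8) = 12 + 32 = 44°C
Mismatches (positions where the bases are not complementary): 2 (at positions 13, 14)
Effective Tm = 44 − 2×5 = 44 − 10 = 34°C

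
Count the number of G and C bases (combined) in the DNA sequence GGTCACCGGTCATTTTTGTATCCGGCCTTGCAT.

T=12, G=8, A=4, C=9
Total G or C: 8 + 9 = 17

17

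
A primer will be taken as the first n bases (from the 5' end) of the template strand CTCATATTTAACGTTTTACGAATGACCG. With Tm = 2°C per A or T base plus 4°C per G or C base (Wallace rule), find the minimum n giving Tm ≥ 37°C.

First 14 bases: CTCATATTTAACGT → Tm = 36°C (< 37°C)
First 15 bases: CTCATATTTAACGTT → Tm = 38°C (≥ 37°C)
Since every base adds ≥2°C, Tm only increases with n, so the threshold is first crossed at n = 15.

n = 15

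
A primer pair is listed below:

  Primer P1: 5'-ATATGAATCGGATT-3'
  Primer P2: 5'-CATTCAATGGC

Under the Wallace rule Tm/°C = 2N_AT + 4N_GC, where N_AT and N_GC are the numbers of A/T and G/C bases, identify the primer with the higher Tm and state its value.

Primer P1, 36°C

Primer P1: A+T=10, G+C=4 → Tm = 2(10)+4(4) = 36°C
Primer P2: A+T=6, G+C=5 → Tm = 2(6)+4(5) = 32°C
36°C vs 32°C → primer P1 is higher.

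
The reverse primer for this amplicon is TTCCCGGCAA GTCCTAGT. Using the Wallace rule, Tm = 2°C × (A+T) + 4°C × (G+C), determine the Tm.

Counting bases: T=5, A=3, G=4, C=6
A+T = 8, G+C = 10
Tm = 4·10 + 2·8 = 40 + 16 = 56°C

56°C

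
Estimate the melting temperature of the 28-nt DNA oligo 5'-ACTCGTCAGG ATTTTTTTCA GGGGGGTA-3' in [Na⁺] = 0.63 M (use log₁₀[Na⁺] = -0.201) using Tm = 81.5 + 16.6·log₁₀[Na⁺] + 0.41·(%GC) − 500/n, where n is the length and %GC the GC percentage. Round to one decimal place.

79.3°C

Length n = 28. Scanning the sequence gives T=10, G=9, A=5, C=4.
G+C = 13, so %GC = 13/28 × 100 = 46.429%
Salt term: 16.6 × (-0.201) = -3.337
GC term: 0.41 × 46.429 = 19.036; length term: −500/28 = −17.857
Tm = 81.5 + (-3.337) + 19.036 − 17.857 = 79.342 → 79.3°C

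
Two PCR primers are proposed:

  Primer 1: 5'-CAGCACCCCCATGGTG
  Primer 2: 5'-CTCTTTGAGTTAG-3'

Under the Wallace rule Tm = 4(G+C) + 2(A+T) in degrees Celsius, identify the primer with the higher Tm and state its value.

Primer 1, 54°C

Primer 1: A+T=5, G+C=11 → Tm = 2(5)+4(11) = 54°C
Primer 2: A+T=8, G+C=5 → Tm = 2(8)+4(5) = 36°C
54°C vs 36°C → primer 1 is higher.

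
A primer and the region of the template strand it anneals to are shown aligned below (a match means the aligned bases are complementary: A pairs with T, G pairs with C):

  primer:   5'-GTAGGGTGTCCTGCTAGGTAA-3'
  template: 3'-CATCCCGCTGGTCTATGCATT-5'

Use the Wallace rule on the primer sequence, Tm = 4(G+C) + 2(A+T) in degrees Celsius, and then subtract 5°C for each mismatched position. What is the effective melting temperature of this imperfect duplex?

Primer base counts: A=4, T=6, G=8, C=3 → A+T=10, G+C=11
Perfect-match Tm = 2(10) + 4(11) = 20 + 44 = 64°C
Mismatches (positions where the bases are not complementary): 5 (at positions 7, 9, 12, 14, 17)
Effective Tm = 64 − 5×5 = 64 − 25 = 39°C

39°C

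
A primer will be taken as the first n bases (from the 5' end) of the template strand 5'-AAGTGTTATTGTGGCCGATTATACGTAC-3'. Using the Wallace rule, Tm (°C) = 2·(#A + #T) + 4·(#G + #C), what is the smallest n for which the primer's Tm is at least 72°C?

First 25 bases: AAGTGTTATTGTGGCCGATTATACG → Tm = 70°C (< 72°C)
First 26 bases: AAGTGTTATTGTGGCCGATTATACGT → Tm = 72°C (≥ 72°C)
Each additional base adds 2°C (A/T) or 4°C (G/C), so Tm is non-decreasing in n; n = 26 is the first length to reach 72°C.

n = 26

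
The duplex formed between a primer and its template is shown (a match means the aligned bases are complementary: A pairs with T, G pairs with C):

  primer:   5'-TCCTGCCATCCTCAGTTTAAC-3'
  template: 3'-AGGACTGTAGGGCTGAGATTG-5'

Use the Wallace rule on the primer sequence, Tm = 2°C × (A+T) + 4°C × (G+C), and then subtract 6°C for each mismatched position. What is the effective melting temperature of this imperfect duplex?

32°C

Primer base counts: A=4, T=7, G=2, C=8 → A+T=11, G+C=10
Perfect-match Tm = 2(11) + 4(10) = 22 + 40 = 62°C
Mismatches (positions where the bases are not complementary): 5 (at positions 6, 12, 13, 15, 17)
Effective Tm = 62 − 5×6 = 62 − 30 = 32°C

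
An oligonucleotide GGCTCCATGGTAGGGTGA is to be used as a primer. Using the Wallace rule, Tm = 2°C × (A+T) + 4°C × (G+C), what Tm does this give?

Counting bases: T=4, A=3, C=3, G=8
AT pairs contribute 7, GC pairs contribute 11.
Tm = 2×7 + 4×11 = 58°C

58°C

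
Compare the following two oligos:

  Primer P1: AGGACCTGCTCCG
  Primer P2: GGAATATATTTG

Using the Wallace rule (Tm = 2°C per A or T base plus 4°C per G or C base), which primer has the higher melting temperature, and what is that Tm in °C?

Primer P1, 44°C

Primer P1: A+T=4, G+C=9 → Tm = 2(4)+4(9) = 44°C
Primer P2: A+T=9, G+C=3 → Tm = 2(9)+4(3) = 30°C
44°C vs 30°C → primer P1 is higher.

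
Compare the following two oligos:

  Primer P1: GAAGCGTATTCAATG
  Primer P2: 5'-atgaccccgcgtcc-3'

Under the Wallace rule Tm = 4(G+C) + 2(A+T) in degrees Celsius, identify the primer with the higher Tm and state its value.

Primer P1: A+T=9, G+C=6 → Tm = 2(9)+4(6) = 42°C
Primer P2: A+T=4, G+C=10 → Tm = 2(4)+4(10) = 48°C
42°C vs 48°C → primer P2 is higher.

Primer P2, 48°C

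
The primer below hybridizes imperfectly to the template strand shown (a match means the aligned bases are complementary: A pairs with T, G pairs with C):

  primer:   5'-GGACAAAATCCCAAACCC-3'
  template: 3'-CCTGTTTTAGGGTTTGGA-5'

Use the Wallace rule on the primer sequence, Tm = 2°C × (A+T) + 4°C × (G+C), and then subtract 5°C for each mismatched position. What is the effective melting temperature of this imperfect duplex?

49°C

Primer base counts: A=8, T=1, G=2, C=7 → A+T=9, G+C=9
Perfect-match Tm = 2(9) + 4(9) = 18 + 36 = 54°C
Mismatches (positions where the bases are not complementary): 1 (at position 18)
Effective Tm = 54 − 1×5 = 54 − 5 = 49°C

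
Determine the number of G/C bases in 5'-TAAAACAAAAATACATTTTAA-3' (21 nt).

Scanning the sequence gives A=13, C=2, T=6, G=0.
Total G or C: 0 + 2 = 2

2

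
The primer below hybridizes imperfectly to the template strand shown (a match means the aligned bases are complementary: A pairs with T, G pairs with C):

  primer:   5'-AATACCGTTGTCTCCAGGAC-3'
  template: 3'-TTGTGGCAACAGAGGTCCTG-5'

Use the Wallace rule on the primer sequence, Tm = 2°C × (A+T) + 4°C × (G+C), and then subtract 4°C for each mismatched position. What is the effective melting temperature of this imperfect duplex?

56°C

Primer base counts: A=5, T=5, G=4, C=6 → A+T=10, G+C=10
Perfect-match Tm = 2(10) + 4(10) = 20 + 40 = 60°C
Mismatches (positions where the bases are not complementary): 1 (at position 3)
Effective Tm = 60 − 1×4 = 60 − 4 = 56°C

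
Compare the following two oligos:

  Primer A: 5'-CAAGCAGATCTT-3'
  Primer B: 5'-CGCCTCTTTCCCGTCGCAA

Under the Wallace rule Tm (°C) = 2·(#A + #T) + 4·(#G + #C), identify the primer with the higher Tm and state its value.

Primer B, 62°C

Primer A: A+T=7, G+C=5 → Tm = 2(7)+4(5) = 34°C
Primer B: A+T=7, G+C=12 → Tm = 2(7)+4(12) = 62°C
34°C vs 62°C → primer B is higher.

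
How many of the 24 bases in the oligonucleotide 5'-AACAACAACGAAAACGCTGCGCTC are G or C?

Base counts: G=4, T=2, A=10, C=8
Total G or C: 4 + 8 = 12

12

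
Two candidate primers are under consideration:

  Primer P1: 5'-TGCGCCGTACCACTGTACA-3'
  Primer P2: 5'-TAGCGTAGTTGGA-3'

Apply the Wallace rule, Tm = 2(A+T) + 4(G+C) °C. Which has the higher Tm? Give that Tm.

Primer P1: A+T=8, G+C=11 → Tm = 2(8)+4(11) = 60°C
Primer P2: A+T=7, G+C=6 → Tm = 2(7)+4(6) = 38°C
60°C vs 38°C → primer P1 is higher.

Primer P1, 60°C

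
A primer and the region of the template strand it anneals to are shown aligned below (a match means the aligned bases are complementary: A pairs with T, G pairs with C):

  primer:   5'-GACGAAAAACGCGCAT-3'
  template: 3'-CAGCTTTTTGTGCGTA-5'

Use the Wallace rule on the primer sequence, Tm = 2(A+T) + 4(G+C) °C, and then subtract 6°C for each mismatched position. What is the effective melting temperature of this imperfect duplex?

Primer base counts: A=7, T=1, G=4, C=4 → A+T=8, G+C=8
Perfect-match Tm = 2(8) + 4(8) = 16 + 32 = 48°C
Mismatches (positions where the bases are not complementary): 2 (at positions 2, 11)
Effective Tm = 48 − 2×6 = 48 − 12 = 36°C

36°C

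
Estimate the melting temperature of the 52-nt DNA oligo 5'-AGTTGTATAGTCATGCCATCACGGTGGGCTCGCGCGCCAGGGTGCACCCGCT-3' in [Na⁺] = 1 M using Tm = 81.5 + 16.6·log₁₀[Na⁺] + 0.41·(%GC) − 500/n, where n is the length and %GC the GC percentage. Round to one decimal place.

97.9°C

Length n = 52. Base counts: C=16, A=8, G=17, T=11
G+C = 33, so %GC = 33/52 × 100 = 63.462%
Salt term: 16.6 × (0) = 0
GC term: 0.41 × 63.462 = 26.019; length term: −500/52 = −9.615
Tm = 81.5 + (0) + 26.019 − 9.615 = 97.904 → 97.9°C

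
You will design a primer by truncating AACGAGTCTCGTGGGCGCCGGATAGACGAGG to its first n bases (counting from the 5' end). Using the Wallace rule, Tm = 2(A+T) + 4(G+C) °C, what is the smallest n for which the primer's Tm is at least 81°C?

n = 25

First 24 bases: AACGAGTCTCGTGGGCGCCGGATA → Tm = 78°C (< 81°C)
First 25 bases: AACGAGTCTCGTGGGCGCCGGATAG → Tm = 82°C (≥ 81°C)
Each additional base adds 2°C (A/T) or 4°C (G/C), so Tm is non-decreasing in n; n = 25 is the first length to reach 81°C.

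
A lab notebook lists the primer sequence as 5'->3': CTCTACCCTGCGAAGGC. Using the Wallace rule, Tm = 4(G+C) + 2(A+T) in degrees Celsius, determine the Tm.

T=3, A=3, G=4, C=7
So N_AT = 6 and N_GC = 11.
Tm = 2(6) + 4(11) = 12 + 44 = 56°C

56°C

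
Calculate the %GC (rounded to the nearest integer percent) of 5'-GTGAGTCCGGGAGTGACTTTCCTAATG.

T=8, C=5, G=9, A=5
G+C = 9 + 5 = 14 out of 27 bases
%GC = 14/27 × 100 = 51.85% ≈ 52%

52%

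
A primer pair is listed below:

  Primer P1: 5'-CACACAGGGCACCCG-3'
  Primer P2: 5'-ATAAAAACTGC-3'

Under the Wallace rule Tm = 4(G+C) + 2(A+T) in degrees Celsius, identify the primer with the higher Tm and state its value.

Primer P1: A+T=4, G+C=11 → Tm = 2(4)+4(11) = 52°C
Primer P2: A+T=8, G+C=3 → Tm = 2(8)+4(3) = 28°C
52°C vs 28°C → primer P1 is higher.

Primer P1, 52°C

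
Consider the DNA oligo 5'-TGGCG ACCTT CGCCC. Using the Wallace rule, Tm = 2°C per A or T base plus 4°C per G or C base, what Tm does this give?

52°C

A=1, G=4, T=3, C=7
A+T = 4, G+C = 11
Tm = 4·11 + 2·4 = 44 + 8 = 52°C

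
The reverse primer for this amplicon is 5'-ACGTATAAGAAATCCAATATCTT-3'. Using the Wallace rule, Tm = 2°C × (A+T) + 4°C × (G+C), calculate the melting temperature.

Base counts: C=4, T=7, A=10, G=2
So N_AT = 17 and N_GC = 6.
Tm = 2(17) + 4(6) = 34 + 24 = 58°C

58°C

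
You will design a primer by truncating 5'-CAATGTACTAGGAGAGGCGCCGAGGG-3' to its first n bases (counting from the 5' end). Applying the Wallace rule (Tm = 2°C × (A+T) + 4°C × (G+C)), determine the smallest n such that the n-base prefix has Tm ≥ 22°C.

n = 8

First 7 bases: CAATGTA → Tm = 18°C (< 22°C)
First 8 bases: CAATGTAC → Tm = 22°C (≥ 22°C)
Since every base adds ≥2°C, Tm only increases with n, so the threshold is first crossed at n = 8.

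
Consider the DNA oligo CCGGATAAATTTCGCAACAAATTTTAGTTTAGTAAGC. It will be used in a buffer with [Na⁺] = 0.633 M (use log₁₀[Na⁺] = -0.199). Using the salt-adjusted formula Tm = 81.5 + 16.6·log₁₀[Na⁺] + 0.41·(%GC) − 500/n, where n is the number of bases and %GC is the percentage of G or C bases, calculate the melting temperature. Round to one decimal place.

Length n = 37. G=6, T=12, C=6, A=13
G+C = 12, so %GC = 12/37 × 100 = 32.432%
Salt term: 16.6 × (-0.199) = -3.303
GC term: 0.41 × 32.432 = 13.297; length term: −500/37 = −13.514
Tm = 81.5 + (-3.303) + 13.297 − 13.514 = 77.98 → 78.0°C

78.0°C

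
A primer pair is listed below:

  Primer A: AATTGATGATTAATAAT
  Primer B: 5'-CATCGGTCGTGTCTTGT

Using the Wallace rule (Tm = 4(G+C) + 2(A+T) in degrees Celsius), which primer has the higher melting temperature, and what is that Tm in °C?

Primer B, 52°C

Primer A: A+T=15, G+C=2 → Tm = 2(15)+4(2) = 38°C
Primer B: A+T=8, G+C=9 → Tm = 2(8)+4(9) = 52°C
38°C vs 52°C → primer B is higher.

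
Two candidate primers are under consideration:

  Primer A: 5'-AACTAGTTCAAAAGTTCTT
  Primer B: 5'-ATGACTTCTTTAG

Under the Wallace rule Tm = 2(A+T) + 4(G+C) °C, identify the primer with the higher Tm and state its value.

Primer A, 48°C

Primer A: A+T=14, G+C=5 → Tm = 2(14)+4(5) = 48°C
Primer B: A+T=9, G+C=4 → Tm = 2(9)+4(4) = 34°C
48°C vs 34°C → primer A is higher.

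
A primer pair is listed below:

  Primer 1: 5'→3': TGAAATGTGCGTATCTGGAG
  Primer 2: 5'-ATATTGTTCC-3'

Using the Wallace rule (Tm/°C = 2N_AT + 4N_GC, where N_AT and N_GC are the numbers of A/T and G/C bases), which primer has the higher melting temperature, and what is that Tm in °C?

Primer 1, 58°C

Primer 1: A+T=11, G+C=9 → Tm = 2(11)+4(9) = 58°C
Primer 2: A+T=7, G+C=3 → Tm = 2(7)+4(3) = 26°C
58°C vs 26°C → primer 1 is higher.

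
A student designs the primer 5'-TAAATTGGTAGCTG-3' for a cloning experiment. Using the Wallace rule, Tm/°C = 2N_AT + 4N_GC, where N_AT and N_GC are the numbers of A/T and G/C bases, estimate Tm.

Counting bases: A=4, C=1, T=5, G=4
AT pairs contribute 9, GC pairs contribute 5.
Tm = 2(9) + 4(5) = 18 + 20 = 38°C

38°C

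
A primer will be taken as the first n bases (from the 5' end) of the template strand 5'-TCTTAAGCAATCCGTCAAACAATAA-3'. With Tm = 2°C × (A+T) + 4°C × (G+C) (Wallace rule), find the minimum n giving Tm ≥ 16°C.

n = 7

First 6 bases: TCTTAA → Tm = 14°C (< 16°C)
First 7 bases: TCTTAAG → Tm = 18°C (≥ 16°C)
Each additional base adds 2°C (A/T) or 4°C (G/C), so Tm is non-decreasing in n; n = 7 is the first length to reach 16°C.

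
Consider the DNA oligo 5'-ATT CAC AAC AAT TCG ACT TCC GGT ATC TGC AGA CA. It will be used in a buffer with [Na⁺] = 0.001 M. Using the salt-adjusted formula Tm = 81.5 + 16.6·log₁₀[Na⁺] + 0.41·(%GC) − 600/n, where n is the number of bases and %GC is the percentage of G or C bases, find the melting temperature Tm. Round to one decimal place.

Length n = 35. Counting bases: C=10, A=11, T=9, G=5
G+C = 15, so %GC = 15/35 × 100 = 42.857%
Salt term: 16.6 × (-3) = -49.8
GC term: 0.41 × 42.857 = 17.571; length term: −600/35 = −17.143
Tm = 81.5 + (-49.8) + 17.571 − 17.143 = 32.128 → 32.1°C

32.1°C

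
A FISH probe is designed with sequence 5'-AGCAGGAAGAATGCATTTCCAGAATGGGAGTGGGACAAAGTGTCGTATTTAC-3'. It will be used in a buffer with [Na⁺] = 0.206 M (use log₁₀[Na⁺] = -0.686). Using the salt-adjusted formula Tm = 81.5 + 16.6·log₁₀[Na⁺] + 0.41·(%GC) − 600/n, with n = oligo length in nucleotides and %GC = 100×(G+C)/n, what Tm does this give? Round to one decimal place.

76.7°C

Length n = 52. Base counts: T=12, A=17, C=7, G=16
G+C = 23, so %GC = 23/52 × 100 = 44.231%
Salt term: 16.6 × (-0.686) = -11.388
GC term: 0.41 × 44.231 = 18.135; length term: −600/52 = −11.538
Tm = 81.5 + (-11.388) + 18.135 − 11.538 = 76.709 → 76.7°C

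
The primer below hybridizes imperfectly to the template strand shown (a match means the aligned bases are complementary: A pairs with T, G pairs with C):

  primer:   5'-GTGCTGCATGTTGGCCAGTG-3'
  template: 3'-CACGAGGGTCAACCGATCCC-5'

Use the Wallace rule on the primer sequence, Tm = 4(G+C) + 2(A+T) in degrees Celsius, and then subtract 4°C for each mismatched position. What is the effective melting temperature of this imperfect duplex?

Primer base counts: A=2, T=6, G=8, C=4 → A+T=8, G+C=12
Perfect-match Tm = 2(8) + 4(12) = 16 + 48 = 64°C
Mismatches (positions where the bases are not complementary): 5 (at positions 6, 8, 9, 16, 19)
Effective Tm = 64 − 5×4 = 64 − 20 = 44°C

44°C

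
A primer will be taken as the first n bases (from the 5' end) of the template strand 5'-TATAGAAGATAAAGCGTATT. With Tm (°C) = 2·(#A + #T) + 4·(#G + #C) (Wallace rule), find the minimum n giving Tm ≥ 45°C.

n = 18

First 17 bases: TATAGAAGATAAAGCGT → Tm = 44°C (< 45°C)
First 18 bases: TATAGAAGATAAAGCGTA → Tm = 46°C (≥ 45°C)
Since every base adds ≥2°C, Tm only increases with n, so the threshold is first crossed at n = 18.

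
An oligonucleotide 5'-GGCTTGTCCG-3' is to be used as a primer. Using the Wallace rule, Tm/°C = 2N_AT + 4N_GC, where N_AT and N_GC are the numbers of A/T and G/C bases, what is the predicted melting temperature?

Base counts: C=3, A=0, T=3, G=4
A+T = 3, G+C = 7
Tm = 2×3 + 4×7 = 34°C

34°C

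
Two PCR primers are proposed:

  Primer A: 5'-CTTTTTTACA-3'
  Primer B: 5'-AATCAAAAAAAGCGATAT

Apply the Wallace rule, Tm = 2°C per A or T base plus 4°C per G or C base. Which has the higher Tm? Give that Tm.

Primer A: A+T=8, G+C=2 → Tm = 2(8)+4(2) = 24°C
Primer B: A+T=14, G+C=4 → Tm = 2(14)+4(4) = 44°C
24°C vs 44°C → primer B is higher.

Primer B, 44°C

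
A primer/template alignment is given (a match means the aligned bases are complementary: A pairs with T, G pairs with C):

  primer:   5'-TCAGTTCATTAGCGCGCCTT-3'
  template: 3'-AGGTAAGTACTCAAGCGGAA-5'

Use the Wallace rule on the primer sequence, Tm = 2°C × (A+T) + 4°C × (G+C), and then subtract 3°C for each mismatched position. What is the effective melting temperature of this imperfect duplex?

45°C

Primer base counts: A=3, T=7, G=4, C=6 → A+T=10, G+C=10
Perfect-match Tm = 2(10) + 4(10) = 20 + 40 = 60°C
Mismatches (positions where the bases are not complementary): 5 (at positions 3, 4, 10, 13, 14)
Effective Tm = 60 − 5×3 = 60 − 15 = 45°C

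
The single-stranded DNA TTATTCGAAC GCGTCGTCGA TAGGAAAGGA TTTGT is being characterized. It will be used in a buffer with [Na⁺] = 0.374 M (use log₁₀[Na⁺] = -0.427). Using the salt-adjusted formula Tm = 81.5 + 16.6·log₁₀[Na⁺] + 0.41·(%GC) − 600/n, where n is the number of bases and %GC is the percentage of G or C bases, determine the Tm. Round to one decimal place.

74.8°C

Length n = 35. T=11, A=9, C=5, G=10
G+C = 15, so %GC = 15/35 × 100 = 42.857%
Salt term: 16.6 × (-0.427) = -7.088
GC term: 0.41 × 42.857 = 17.571; length term: −600/35 = −17.143
Tm = 81.5 + (-7.088) + 17.571 − 17.143 = 74.84 → 74.8°C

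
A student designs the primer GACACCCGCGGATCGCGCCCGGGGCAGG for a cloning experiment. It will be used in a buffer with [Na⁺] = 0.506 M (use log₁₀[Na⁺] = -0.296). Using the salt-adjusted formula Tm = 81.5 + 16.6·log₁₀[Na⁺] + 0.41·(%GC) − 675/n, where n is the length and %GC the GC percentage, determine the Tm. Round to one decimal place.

Length n = 28. Counting bases: A=4, T=1, G=12, C=11
G+C = 23, so %GC = 23/28 × 100 = 82.143%
Salt term: 16.6 × (-0.296) = -4.914
GC term: 0.41 × 82.143 = 33.679; length term: −675/28 = −24.107
Tm = 81.5 + (-4.914) + 33.679 − 24.107 = 86.158 → 86.2°C

86.2°C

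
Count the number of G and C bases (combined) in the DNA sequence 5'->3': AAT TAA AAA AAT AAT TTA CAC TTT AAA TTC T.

Base counts: G=0, C=3, A=16, T=12
G+C = 0 + 3 = 3

3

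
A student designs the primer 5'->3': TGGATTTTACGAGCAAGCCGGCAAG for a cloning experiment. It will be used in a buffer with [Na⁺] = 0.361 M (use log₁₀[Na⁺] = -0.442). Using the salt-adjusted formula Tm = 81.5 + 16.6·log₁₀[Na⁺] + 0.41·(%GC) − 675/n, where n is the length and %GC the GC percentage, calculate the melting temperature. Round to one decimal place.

68.5°C

Length n = 25. Base counts: A=7, T=5, C=5, G=8
G+C = 13, so %GC = 13/25 × 100 = 52%
Salt term: 16.6 × (-0.442) = -7.337
GC term: 0.41 × 52 = 21.32; length term: −675/25 = −27
Tm = 81.5 + (-7.337) + 21.32 − 27 = 68.483 → 68.5°C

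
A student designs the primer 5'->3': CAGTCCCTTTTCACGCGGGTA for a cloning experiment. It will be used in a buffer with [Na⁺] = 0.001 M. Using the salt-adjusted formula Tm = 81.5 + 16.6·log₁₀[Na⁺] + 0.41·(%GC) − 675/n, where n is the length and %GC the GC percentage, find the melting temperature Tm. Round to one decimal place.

23.0°C

Length n = 21. Counting bases: G=5, C=7, T=6, A=3
G+C = 12, so %GC = 12/21 × 100 = 57.143%
Salt term: 16.6 × (-3) = -49.8
GC term: 0.41 × 57.143 = 23.429; length term: −675/21 = −32.143
Tm = 81.5 + (-49.8) + 23.429 − 32.143 = 22.986 → 23.0°C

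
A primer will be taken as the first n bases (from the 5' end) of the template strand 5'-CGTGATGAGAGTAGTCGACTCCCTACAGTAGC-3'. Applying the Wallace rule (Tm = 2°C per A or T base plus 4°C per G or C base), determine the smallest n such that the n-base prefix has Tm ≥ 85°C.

First 27 bases: CGTGATGAGAGTAGTCGACTCCCTACA → Tm = 82°C (< 85°C)
First 28 bases: CGTGATGAGAGTAGTCGACTCCCTACAG → Tm = 86°C (≥ 85°C)
Since every base adds ≥2°C, Tm only increases with n, so the threshold is first crossed at n = 28.

n = 28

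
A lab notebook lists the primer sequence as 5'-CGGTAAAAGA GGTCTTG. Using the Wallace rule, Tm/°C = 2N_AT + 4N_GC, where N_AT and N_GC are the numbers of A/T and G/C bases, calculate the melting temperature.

Scanning the sequence gives A=5, T=4, G=6, C=2.
So N_AT = 9 and N_GC = 8.
Tm = 2(9) + 4(8) = 18 + 32 = 50°C

50°C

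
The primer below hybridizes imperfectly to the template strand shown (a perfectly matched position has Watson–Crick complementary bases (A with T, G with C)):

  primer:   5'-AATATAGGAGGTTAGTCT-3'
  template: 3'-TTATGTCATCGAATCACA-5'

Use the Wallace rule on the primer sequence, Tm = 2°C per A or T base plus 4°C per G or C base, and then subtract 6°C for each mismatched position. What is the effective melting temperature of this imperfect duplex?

24°C

Primer base counts: A=6, T=6, G=5, C=1 → A+T=12, G+C=6
Perfect-match Tm = 2(12) + 4(6) = 24 + 24 = 48°C
Mismatches (positions where the bases are not complementary): 4 (at positions 5, 8, 11, 17)
Effective Tm = 48 − 4×6 = 48 − 24 = 24°C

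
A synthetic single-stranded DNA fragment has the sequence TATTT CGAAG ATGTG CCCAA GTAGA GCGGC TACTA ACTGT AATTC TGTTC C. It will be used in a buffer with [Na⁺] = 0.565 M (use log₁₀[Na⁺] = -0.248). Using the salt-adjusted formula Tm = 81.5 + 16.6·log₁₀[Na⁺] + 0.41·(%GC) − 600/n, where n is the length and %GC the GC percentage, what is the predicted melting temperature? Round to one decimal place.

Length n = 51. Counting bases: C=11, G=11, A=13, T=16
G+C = 22, so %GC = 22/51 × 100 = 43.137%
Salt term: 16.6 × (-0.248) = -4.117
GC term: 0.41 × 43.137 = 17.686; length term: −600/51 = −11.765
Tm = 81.5 + (-4.117) + 17.686 − 11.765 = 83.304 → 83.3°C

83.3°C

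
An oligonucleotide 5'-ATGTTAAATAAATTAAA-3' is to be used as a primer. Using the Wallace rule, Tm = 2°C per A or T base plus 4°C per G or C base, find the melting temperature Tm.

Scanning the sequence gives T=6, A=10, G=1, C=0.
A+T = 16, G+C = 1
Tm = 2×16 + 4×1 = 36°C

36°C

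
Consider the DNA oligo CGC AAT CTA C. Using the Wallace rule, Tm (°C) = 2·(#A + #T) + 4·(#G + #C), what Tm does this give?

Scanning the sequence gives T=2, G=1, C=4, A=3.
So N_AT = 5 and N_GC = 5.
Tm = 4·5 + 2·5 = 20 + 10 = 30°C

30°C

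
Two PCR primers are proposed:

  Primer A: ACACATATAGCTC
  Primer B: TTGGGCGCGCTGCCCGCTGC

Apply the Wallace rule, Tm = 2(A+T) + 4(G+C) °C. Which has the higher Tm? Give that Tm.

Primer A: A+T=8, G+C=5 → Tm = 2(8)+4(5) = 36°C
Primer B: A+T=4, G+C=16 → Tm = 2(4)+4(16) = 72°C
36°C vs 72°C → primer B is higher.

Primer B, 72°C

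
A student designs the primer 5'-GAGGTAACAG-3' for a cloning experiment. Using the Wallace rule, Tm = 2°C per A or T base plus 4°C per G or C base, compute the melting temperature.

30°C

Scanning the sequence gives C=1, G=4, A=4, T=1.
A+T = 5, G+C = 5
Tm = 4·5 + 2·5 = 20 + 10 = 30°C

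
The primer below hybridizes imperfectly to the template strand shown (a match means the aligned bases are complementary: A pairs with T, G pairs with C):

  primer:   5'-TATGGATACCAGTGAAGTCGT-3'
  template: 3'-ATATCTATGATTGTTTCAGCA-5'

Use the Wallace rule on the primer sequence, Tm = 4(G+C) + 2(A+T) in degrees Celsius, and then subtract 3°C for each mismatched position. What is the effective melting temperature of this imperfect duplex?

Primer base counts: A=6, T=6, G=6, C=3 → A+T=12, G+C=9
Perfect-match Tm = 2(12) + 4(9) = 24 + 36 = 60°C
Mismatches (positions where the bases are not complementary): 5 (at positions 4, 10, 12, 13, 14)
Effective Tm = 60 − 5×3 = 60 − 15 = 45°C

45°C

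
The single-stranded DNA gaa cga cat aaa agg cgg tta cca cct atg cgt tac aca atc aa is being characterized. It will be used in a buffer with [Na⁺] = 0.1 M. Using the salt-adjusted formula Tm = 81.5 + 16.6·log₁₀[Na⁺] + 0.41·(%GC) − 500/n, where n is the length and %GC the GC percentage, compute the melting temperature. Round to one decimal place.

Length n = 44. Counting bases: T=8, A=17, G=8, C=11
G+C = 19, so %GC = 19/44 × 100 = 43.182%
Salt term: 16.6 × (-1) = -16.6
GC term: 0.41 × 43.182 = 17.705; length term: −500/44 = −11.364
Tm = 81.5 + (-16.6) + 17.705 − 11.364 = 71.241 → 71.2°C

71.2°C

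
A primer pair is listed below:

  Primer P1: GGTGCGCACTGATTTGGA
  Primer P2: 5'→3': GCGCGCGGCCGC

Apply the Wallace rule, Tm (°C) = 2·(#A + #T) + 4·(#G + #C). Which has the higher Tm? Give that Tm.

Primer P1, 56°C

Primer P1: A+T=8, G+C=10 → Tm = 2(8)+4(10) = 56°C
Primer P2: A+T=0, G+C=12 → Tm = 2(0)+4(12) = 48°C
56°C vs 48°C → primer P1 is higher.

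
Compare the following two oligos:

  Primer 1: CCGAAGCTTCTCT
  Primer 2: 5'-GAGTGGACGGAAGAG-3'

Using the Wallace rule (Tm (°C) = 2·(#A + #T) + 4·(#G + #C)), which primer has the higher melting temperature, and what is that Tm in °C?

Primer 1: A+T=6, G+C=7 → Tm = 2(6)+4(7) = 40°C
Primer 2: A+T=6, G+C=9 → Tm = 2(6)+4(9) = 48°C
40°C vs 48°C → primer 2 is higher.

Primer 2, 48°C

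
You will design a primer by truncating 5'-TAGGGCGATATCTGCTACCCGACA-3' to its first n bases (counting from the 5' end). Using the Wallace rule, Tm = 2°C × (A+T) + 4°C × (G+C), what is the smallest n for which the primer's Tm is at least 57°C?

First 18 bases: TAGGGCGATATCTGCTAC → Tm = 54°C (< 57°C)
First 19 bases: TAGGGCGATATCTGCTACC → Tm = 58°C (≥ 57°C)
Since every base adds ≥2°C, Tm only increases with n, so the threshold is first crossed at n = 19.

n = 19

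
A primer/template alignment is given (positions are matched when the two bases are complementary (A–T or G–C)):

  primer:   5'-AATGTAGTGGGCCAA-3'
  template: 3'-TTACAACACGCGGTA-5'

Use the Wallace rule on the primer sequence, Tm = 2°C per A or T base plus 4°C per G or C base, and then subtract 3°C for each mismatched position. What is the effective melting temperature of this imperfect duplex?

Primer base counts: A=5, T=3, G=5, C=2 → A+T=8, G+C=7
Perfect-match Tm = 2(8) + 4(7) = 16 + 28 = 44°C
Mismatches (positions where the bases are not complementary): 3 (at positions 6, 10, 15)
Effective Tm = 44 − 3×3 = 44 − 9 = 35°C

35°C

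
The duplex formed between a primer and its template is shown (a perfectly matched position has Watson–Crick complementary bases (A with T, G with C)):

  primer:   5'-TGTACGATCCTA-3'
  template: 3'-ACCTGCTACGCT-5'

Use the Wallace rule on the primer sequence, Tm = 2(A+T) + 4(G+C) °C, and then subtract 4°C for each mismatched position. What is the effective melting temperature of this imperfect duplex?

22°C

Primer base counts: A=3, T=4, G=2, C=3 → A+T=7, G+C=5
Perfect-match Tm = 2(7) + 4(5) = 14 + 20 = 34°C
Mismatches (positions where the bases are not complementary): 3 (at positions 3, 9, 11)
Effective Tm = 34 − 3×4 = 34 − 12 = 22°C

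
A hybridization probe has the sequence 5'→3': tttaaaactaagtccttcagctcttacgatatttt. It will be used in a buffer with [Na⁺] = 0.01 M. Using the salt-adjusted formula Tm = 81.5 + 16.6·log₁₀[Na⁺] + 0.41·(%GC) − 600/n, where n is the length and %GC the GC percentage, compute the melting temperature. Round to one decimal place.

Length n = 35. Scanning the sequence gives G=3, C=7, T=15, A=10.
G+C = 10, so %GC = 10/35 × 100 = 28.571%
Salt term: 16.6 × (-2) = -33.2
GC term: 0.41 × 28.571 = 11.714; length term: −600/35 = −17.143
Tm = 81.5 + (-33.2) + 11.714 − 17.143 = 42.871 → 42.9°C

42.9°C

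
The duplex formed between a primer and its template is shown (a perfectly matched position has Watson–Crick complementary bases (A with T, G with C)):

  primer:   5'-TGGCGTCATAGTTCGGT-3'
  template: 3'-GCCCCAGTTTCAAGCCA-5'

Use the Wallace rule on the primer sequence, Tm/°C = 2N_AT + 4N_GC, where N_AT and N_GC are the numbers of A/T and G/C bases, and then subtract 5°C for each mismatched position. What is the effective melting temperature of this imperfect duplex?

37°C

Primer base counts: A=2, T=6, G=6, C=3 → A+T=8, G+C=9
Perfect-match Tm = 2(8) + 4(9) = 16 + 36 = 52°C
Mismatches (positions where the bases are not complementary): 3 (at positions 1, 4, 9)
Effective Tm = 52 − 3×5 = 52 − 15 = 37°C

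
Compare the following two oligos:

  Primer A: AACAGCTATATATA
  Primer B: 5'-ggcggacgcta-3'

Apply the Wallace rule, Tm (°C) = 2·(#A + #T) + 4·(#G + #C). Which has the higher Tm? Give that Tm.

Primer B, 38°C

Primer A: A+T=11, G+C=3 → Tm = 2(11)+4(3) = 34°C
Primer B: A+T=3, G+C=8 → Tm = 2(3)+4(8) = 38°C
34°C vs 38°C → primer B is higher.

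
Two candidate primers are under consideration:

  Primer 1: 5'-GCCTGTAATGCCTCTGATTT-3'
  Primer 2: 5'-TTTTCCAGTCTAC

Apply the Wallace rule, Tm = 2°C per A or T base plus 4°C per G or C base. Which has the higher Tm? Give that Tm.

Primer 1, 58°C

Primer 1: A+T=11, G+C=9 → Tm = 2(11)+4(9) = 58°C
Primer 2: A+T=8, G+C=5 → Tm = 2(8)+4(5) = 36°C
58°C vs 36°C → primer 1 is higher.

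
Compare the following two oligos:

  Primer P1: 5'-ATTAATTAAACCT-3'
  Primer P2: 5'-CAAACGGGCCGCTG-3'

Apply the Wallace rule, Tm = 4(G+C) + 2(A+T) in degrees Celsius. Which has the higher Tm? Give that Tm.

Primer P1: A+T=11, G+C=2 → Tm = 2(11)+4(2) = 30°C
Primer P2: A+T=4, G+C=10 → Tm = 2(4)+4(10) = 48°C
30°C vs 48°C → primer P2 is higher.

Primer P2, 48°C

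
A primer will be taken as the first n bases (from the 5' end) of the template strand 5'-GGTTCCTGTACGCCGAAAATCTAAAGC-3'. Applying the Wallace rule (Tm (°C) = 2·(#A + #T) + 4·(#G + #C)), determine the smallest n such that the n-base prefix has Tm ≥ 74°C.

n = 26

First 25 bases: GGTTCCTGTACGCCGAAAATCTAAA → Tm = 72°C (< 74°C)
First 26 bases: GGTTCCTGTACGCCGAAAATCTAAAG → Tm = 76°C (≥ 74°C)
Since every base adds ≥2°C, Tm only increases with n, so the threshold is first crossed at n = 26.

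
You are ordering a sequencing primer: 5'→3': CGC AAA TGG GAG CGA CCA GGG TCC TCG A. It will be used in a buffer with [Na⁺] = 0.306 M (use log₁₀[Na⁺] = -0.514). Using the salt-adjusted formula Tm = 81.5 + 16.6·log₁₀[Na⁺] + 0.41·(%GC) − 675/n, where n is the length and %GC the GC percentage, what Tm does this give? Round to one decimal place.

Length n = 28. Scanning the sequence gives T=3, C=8, A=7, G=10.
G+C = 18, so %GC = 18/28 × 100 = 64.286%
Salt term: 16.6 × (-0.514) = -8.532
GC term: 0.41 × 64.286 = 26.357; length term: −675/28 = −24.107
Tm = 81.5 + (-8.532) + 26.357 − 24.107 = 75.218 → 75.2°C

75.2°C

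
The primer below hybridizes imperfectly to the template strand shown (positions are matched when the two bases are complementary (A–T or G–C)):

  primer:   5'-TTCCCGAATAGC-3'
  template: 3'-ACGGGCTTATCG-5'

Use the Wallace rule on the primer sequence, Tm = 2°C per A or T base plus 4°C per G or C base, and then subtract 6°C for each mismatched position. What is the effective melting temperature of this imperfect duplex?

30°C

Primer base counts: A=3, T=3, G=2, C=4 → A+T=6, G+C=6
Perfect-match Tm = 2(6) + 4(6) = 12 + 24 = 36°C
Mismatches (positions where the bases are not complementary): 1 (at position 2)
Effective Tm = 36 − 1×6 = 36 − 6 = 30°C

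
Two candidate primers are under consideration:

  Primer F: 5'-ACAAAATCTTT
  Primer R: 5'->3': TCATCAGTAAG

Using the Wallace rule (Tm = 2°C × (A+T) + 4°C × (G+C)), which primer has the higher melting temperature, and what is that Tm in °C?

Primer R, 30°C

Primer F: A+T=9, G+C=2 → Tm = 2(9)+4(2) = 26°C
Primer R: A+T=7, G+C=4 → Tm = 2(7)+4(4) = 30°C
26°C vs 30°C → primer R is higher.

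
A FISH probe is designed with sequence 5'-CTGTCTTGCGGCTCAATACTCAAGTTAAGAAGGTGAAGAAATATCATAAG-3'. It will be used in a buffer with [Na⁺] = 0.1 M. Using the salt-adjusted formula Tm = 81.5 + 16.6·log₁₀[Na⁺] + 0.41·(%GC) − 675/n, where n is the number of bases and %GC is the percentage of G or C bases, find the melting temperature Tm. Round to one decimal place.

Length n = 50. Base counts: G=11, C=8, T=13, A=18
G+C = 19, so %GC = 19/50 × 100 = 38%
Salt term: 16.6 × (-1) = -16.6
GC term: 0.41 × 38 = 15.58; length term: −675/50 = −13.5
Tm = 81.5 + (-16.6) + 15.58 − 13.5 = 66.98 → 67.0°C

67.0°C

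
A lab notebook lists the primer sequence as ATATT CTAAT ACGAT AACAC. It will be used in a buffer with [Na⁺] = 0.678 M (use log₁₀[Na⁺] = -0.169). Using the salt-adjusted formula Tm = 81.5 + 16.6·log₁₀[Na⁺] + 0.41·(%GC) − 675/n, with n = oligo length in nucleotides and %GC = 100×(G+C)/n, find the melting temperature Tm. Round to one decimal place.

Length n = 20. A=9, G=1, T=6, C=4
G+C = 5, so %GC = 5/20 × 100 = 25%
Salt term: 16.6 × (-0.169) = -2.805
GC term: 0.41 × 25 = 10.25; length term: −675/20 = −33.75
Tm = 81.5 + (-2.805) + 10.25 − 33.75 = 55.195 → 55.2°C

55.2°C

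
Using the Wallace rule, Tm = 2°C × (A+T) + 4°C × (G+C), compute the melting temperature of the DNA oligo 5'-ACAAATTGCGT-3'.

30°C

Scanning the sequence gives G=2, T=3, A=4, C=2.
A+T = 7, G+C = 4
Tm = 2(7) + 4(4) = 14 + 16 = 30°C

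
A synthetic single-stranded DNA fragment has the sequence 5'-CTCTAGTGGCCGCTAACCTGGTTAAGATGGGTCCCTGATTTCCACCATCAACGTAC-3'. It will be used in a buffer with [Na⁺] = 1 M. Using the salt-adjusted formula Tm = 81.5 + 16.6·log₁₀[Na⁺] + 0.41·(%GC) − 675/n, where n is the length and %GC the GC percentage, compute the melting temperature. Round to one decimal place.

Length n = 56. T=15, G=12, C=17, A=12
G+C = 29, so %GC = 29/56 × 100 = 51.786%
Salt term: 16.6 × (0) = 0
GC term: 0.41 × 51.786 = 21.232; length term: −675/56 = −12.054
Tm = 81.5 + (0) + 21.232 − 12.054 = 90.678 → 90.7°C

90.7°C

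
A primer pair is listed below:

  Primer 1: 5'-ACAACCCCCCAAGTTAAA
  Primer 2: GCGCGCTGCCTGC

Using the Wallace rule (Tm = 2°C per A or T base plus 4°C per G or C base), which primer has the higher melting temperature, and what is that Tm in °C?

Primer 1, 52°C

Primer 1: A+T=10, G+C=8 → Tm = 2(10)+4(8) = 52°C
Primer 2: A+T=2, G+C=11 → Tm = 2(2)+4(11) = 48°C
52°C vs 48°C → primer 1 is higher.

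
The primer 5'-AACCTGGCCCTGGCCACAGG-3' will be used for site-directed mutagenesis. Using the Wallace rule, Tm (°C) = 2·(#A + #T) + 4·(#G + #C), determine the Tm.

Scanning the sequence gives C=8, G=6, A=4, T=2.
So N_AT = 6 and N_GC = 14.
Tm = 2(6) + 4(14) = 12 + 56 = 68°C

68°C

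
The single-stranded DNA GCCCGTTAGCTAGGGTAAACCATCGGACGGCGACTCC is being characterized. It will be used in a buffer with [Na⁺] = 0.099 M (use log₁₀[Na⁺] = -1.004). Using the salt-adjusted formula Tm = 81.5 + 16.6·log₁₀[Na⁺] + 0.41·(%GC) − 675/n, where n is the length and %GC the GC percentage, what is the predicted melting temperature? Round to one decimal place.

Length n = 37. Counting bases: C=12, T=6, A=8, G=11
G+C = 23, so %GC = 23/37 × 100 = 62.162%
Salt term: 16.6 × (-1.004) = -16.666
GC term: 0.41 × 62.162 = 25.486; length term: −675/37 = −18.243
Tm = 81.5 + (-16.666) + 25.486 − 18.243 = 72.077 → 72.1°C

72.1°C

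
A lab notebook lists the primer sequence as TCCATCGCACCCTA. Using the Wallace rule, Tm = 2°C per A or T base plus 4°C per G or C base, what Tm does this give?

A=3, C=7, T=3, G=1
A+T = 6, G+C = 8
Tm = 2×6 + 4×8 = 44°C

44°C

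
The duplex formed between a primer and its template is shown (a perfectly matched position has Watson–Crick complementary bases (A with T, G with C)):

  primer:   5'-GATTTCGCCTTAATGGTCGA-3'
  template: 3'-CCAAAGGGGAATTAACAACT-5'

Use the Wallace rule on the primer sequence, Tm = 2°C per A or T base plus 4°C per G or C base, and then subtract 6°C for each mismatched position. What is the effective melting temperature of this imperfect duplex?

Primer base counts: A=4, T=7, G=5, C=4 → A+T=11, G+C=9
Perfect-match Tm = 2(11) + 4(9) = 22 + 36 = 58°C
Mismatches (positions where the bases are not complementary): 4 (at positions 2, 7, 15, 18)
Effective Tm = 58 − 4×6 = 58 − 24 = 34°C

34°C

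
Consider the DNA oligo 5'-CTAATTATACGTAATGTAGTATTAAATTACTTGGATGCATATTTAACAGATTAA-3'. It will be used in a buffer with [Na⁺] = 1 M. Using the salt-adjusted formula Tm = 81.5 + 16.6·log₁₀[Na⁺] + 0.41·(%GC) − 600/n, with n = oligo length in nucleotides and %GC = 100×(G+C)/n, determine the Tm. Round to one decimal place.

79.5°C

Length n = 54. G=7, C=5, A=21, T=21
G+C = 12, so %GC = 12/54 × 100 = 22.222%
Salt term: 16.6 × (0) = 0
GC term: 0.41 × 22.222 = 9.111; length term: −600/54 = −11.111
Tm = 81.5 + (0) + 9.111 − 11.111 = 79.5 → 79.5°C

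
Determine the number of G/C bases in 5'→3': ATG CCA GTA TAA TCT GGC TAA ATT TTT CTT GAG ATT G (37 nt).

Scanning the sequence gives G=7, T=15, C=5, A=10.
Total G or C: 7 + 5 = 12

12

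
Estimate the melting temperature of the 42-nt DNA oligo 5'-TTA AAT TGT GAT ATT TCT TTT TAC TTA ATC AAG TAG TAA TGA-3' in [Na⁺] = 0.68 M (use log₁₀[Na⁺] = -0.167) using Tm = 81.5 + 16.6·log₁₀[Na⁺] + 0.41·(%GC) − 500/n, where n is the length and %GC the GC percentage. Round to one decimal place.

Length n = 42. Scanning the sequence gives C=3, T=20, G=5, A=14.
G+C = 8, so %GC = 8/42 × 100 = 19.048%
Salt term: 16.6 × (-0.167) = -2.772
GC term: 0.41 × 19.048 = 7.81; length term: −500/42 = −11.905
Tm = 81.5 + (-2.772) + 7.81 − 11.905 = 74.633 → 74.6°C

74.6°C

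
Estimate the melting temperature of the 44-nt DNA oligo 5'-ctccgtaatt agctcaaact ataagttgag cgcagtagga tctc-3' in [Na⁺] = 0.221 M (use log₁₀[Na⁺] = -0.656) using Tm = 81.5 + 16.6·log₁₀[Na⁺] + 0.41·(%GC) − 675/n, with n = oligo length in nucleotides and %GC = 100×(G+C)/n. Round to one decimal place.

73.0°C

Length n = 44. A=13, C=10, G=9, T=12
G+C = 19, so %GC = 19/44 × 100 = 43.182%
Salt term: 16.6 × (-0.656) = -10.89
GC term: 0.41 × 43.182 = 17.705; length term: −675/44 = −15.341
Tm = 81.5 + (-10.89) + 17.705 − 15.341 = 72.974 → 73.0°C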